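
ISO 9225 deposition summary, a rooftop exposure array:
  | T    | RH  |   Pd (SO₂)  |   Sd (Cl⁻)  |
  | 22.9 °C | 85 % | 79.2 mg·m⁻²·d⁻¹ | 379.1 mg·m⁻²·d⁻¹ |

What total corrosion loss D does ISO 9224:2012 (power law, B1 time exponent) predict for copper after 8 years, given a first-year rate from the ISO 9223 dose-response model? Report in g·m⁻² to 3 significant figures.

D(8) = 151 g·m⁻²

copper: temperature factor f = -0.080·(12.9) = -1.0320
  SO₂ term: 0.0053·79.2^0.26·exp(0.059·85-1.0320) = 0.8866
  Cl⁻ term: 0.01025·379.1^0.27·exp(0.036·85+0.049·22.9) = 3.336
  sum: 0.8866 + 3.336 → r_corr = 4.223 μm/a
Long-term exponent b (ISO 9224 Table 2, B1) = 0.667
  D(8) = 4.223 × 8^0.667 = 4.223 × 4.003 = 16.9 μm
  Mass loss = 16.9 μm × 8.96 g/cm³ = 151.5 g·m⁻²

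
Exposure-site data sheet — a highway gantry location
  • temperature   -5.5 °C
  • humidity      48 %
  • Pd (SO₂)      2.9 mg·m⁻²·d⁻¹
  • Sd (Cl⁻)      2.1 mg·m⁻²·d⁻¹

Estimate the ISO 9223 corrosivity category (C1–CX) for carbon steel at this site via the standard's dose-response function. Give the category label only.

C2

carbon steel: T≤10 °C ⇒ hinge +0.150·(-5.5−10) = -2.3250
  sulphur-dioxide contribution → 0.7863 μm/a
  chloride contribution → 0.6321 μm/a
  total first-year rate 1.418 μm/a
1.42 μm/a falls in (1.3, 25] for carbon steel → category C2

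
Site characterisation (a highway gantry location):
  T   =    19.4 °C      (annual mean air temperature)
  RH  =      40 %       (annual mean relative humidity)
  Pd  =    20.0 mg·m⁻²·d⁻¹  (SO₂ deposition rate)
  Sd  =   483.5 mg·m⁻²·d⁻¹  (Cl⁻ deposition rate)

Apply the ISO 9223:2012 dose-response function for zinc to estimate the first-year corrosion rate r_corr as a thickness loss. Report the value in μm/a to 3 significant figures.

r_corr = 4.40 μm/a

zinc: f(T) = -0.071·(T−10) [T>10 °C] = -0.6674
  SO₂ term: 0.0129·20.0^0.44·exp(0.046·40-0.6674) = 0.1557
  Cl⁻ term: 0.0175·483.5^0.57·exp(0.008·40+0.085·19.4) = 4.249
  r_corr = 0.1557 + 4.249 = 4.405 μm/a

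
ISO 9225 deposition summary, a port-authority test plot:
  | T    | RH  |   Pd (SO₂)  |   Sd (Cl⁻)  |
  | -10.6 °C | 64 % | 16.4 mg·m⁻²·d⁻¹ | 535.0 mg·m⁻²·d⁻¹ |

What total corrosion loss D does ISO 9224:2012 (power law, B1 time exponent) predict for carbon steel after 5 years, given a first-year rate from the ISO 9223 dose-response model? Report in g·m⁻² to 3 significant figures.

carbon steel: T≤10 °C ⇒ hinge +0.150·(-10.6−10) = -3.0900
  sulphur-dioxide contribution → 1.241 μm/a
  chloride contribution → 27.12 μm/a
  total first-year rate 28.36 μm/a
ISO 9224: D(t) = r_corr · t^b with b = 0.523 (carbon steel, B1)
  D(5) = 28.36 × 5^0.523 = 28.36 × 2.32 = 65.8 μm
  Mass loss = 65.8 μm × 7.85 g/cm³ = 516.6 g·m⁻²

D(5) = 517 g·m⁻²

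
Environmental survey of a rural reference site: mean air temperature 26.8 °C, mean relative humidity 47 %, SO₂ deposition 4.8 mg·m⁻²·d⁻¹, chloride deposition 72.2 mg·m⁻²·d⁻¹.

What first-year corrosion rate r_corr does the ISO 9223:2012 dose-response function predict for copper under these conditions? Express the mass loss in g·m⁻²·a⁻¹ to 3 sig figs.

copper: T>10 °C ⇒ hinge -0.080·(26.8−10) = -1.3440
  SO₂ term: 0.0053·4.8^0.26·exp(0.059·47-1.3440) = 0.03327
  Sd branch = 0.01025·Sd^0.27·e^(0.036·RH+0.049·T) = 0.6572 μm/a
  r_corr = 0.03327 + 0.6572 = 0.6904 μm/a
Convert to mass loss: 0.6904 μm/a × 8.96 g/cm³ = 6.186 g·m⁻²·a⁻¹

r_corr = 6.19 g·m⁻²·a⁻¹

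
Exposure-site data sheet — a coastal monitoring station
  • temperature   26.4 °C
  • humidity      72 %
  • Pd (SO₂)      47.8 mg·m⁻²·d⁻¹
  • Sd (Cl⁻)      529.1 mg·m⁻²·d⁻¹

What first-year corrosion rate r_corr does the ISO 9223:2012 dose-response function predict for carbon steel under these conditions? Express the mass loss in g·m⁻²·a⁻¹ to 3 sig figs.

carbon steel: T>10 °C ⇒ hinge -0.054·(26.4−10) = -0.8856
  SO₂ term: 1.77·47.8^0.52·exp(0.02·72-0.8856) = 23.02
  Sd branch = 0.102·Sd^0.62·e^(0.033·RH+0.04·T) = 154.1 μm/a
  r_corr = 23.02 + 154.1 = 177.1 μm/a
Convert to mass loss: 177.1 μm/a × 7.85 g/cm³ = 1390 g·m⁻²·a⁻¹

r_corr = 1.39e+03 g·m⁻²·a⁻¹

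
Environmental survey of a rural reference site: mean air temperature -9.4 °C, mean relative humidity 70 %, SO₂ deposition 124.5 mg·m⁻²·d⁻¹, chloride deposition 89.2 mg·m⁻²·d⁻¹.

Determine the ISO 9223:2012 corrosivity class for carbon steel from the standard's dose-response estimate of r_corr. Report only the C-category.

carbon steel: temperature factor f = +0.150·(-19.4) = -2.9100
  Pd branch = 1.77·Pd^0.52·e^(0.02·RH+f) = 4.805 μm/a
  Cl⁻ term: 0.102·89.2^0.62·exp(0.033·70+0.04·-9.4) = 11.42
  sum: 4.805 + 11.42 → r_corr = 16.23 μm/a
ISO 9223 Table 2 (carbon steel): 1.3 < 16.2 ≤ 25 μm/a ⇒ C2

C2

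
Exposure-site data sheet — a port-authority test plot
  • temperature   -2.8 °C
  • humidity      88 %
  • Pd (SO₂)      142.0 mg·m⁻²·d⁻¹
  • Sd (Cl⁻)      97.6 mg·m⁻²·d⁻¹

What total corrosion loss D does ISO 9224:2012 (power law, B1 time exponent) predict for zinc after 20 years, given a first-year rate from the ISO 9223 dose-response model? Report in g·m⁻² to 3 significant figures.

D(20) = 359 g·m⁻²

zinc: T≤10 °C ⇒ hinge +0.038·(-2.8−10) = -0.4864
  sulphur-dioxide contribution → 4.021 μm/a
  chloride contribution → 0.3797 μm/a
  total first-year rate 4.401 μm/a
ISO 9224: D(t) = r_corr · t^b with b = 0.813 (zinc, B1)
  D(20) = 4.401 × 20^0.813 = 4.401 × 11.42 = 50.27 μm
  Mass loss = 50.27 μm × 7.14 g/cm³ = 358.9 g·m⁻²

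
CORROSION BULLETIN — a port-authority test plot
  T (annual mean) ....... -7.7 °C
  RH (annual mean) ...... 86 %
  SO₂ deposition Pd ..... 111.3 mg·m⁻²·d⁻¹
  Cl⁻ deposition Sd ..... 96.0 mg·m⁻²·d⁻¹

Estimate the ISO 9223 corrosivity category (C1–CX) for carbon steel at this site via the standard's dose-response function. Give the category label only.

carbon steel: f(T) = +0.150·(T−10) [T≤10 °C] = -2.6550
  SO₂ term: 1.77·111.3^0.52·exp(0.02·86-2.6550) = 8.055
  Sd branch = 0.102·Sd^0.62·e^(0.033·RH+0.04·T) = 21.7 μm/a
  sum: 8.055 + 21.7 → r_corr = 29.75 μm/a
29.8 μm/a falls in (25, 50] for carbon steel → category C3

C3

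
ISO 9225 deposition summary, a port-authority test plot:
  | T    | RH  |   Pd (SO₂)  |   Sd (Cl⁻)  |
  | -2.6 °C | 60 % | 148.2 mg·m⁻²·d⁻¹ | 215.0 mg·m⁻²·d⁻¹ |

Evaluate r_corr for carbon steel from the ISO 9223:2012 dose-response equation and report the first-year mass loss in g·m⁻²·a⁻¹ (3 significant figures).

r_corr = 240 g·m⁻²·a⁻¹

carbon steel: T≤10 °C ⇒ hinge +0.150·(-2.6−10) = -1.8900
  SO₂ term: 1.77·148.2^0.52·exp(0.02·60-1.8900) = 11.94
  Cl⁻ term: 0.102·215.0^0.62·exp(0.033·60+0.04·-2.6) = 18.6
  r_corr = 11.94 + 18.6 = 30.54 μm/a
Convert to mass loss: 30.54 μm/a × 7.85 g/cm³ = 239.7 g·m⁻²·a⁻¹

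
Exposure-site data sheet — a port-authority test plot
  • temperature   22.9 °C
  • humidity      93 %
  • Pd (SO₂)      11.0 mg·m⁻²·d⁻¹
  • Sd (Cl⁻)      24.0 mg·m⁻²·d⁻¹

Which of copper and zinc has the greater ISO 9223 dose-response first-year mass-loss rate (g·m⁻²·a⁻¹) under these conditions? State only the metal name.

copper: T>10 °C ⇒ hinge -0.080·(22.9−10) = -1.0320
  SO₂ term: 0.0053·11.0^0.26·exp(0.059·93-1.0320) = 0.8508
  Sd branch = 0.01025·Sd^0.27·e^(0.036·RH+0.049·T) = 2.112 μm/a
  sum: 0.8508 + 2.112 → r_corr = 2.963 μm/a
  mass loss = 2.963 μm/a × 8.96 g/cm³ = 26.55 g·m⁻²·a⁻¹
zinc: f(T) = -0.071·(T−10) [T>10 °C] = -0.9159
  Pd branch = 0.0129·Pd^0.44·e^(0.046·RH+f) = 1.069 μm/a
  Sd branch = 0.0175·Sd^0.57·e^(0.008·RH+0.085·T) = 1.578 μm/a
  r_corr = 1.069 + 1.578 = 2.647 μm/a
  mass loss = 2.647 μm/a × 7.14 g/cm³ = 18.9 g·m⁻²·a⁻¹
Ordering by g·m⁻²·a⁻¹: copper (26.5) > zinc (18.9)

copper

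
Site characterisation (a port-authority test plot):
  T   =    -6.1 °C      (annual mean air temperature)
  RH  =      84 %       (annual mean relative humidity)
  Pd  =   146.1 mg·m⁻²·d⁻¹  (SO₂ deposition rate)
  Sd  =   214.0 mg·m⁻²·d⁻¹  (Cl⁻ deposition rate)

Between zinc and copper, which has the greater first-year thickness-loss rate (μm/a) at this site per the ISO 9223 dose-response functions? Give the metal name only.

zinc: T≤10 °C ⇒ hinge +0.038·(-6.1−10) = -0.6118
  Pd branch = 0.0129·Pd^0.44·e^(0.046·RH+f) = 2.988 μm/a
  Cl⁻ term: 0.0175·214.0^0.57·exp(0.008·84+0.085·-6.1) = 0.4345
  sum: 2.988 + 0.4345 → r_corr = 3.423 μm/a
copper: T≤10 °C ⇒ hinge +0.126·(-6.1−10) = -2.0286
  Pd branch = 0.0053·Pd^0.26·e^(0.059·RH+f) = 0.3618 μm/a
  Cl⁻ term: 0.01025·214.0^0.27·exp(0.036·84+0.049·-6.1) = 0.6659
  sum: 0.3618 + 0.6659 → r_corr = 1.028 μm/a
Ordering by μm/a: zinc (3.42) > copper (1.03)

zinc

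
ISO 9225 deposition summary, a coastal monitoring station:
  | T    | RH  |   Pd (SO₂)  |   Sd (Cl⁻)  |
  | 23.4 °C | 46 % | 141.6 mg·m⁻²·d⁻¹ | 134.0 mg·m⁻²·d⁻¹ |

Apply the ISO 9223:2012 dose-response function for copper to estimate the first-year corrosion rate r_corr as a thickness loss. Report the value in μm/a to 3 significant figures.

copper: T>10 °C ⇒ hinge -0.080·(23.4−10) = -1.0720
  Pd branch = 0.0053·Pd^0.26·e^(0.059·RH+f) = 0.09923 μm/a
  Cl⁻ term: 0.01025·134.0^0.27·exp(0.036·46+0.049·23.4) = 0.6342
  sum: 0.09923 + 0.6342 → r_corr = 0.7334 μm/a

r_corr = 0.733 μm/a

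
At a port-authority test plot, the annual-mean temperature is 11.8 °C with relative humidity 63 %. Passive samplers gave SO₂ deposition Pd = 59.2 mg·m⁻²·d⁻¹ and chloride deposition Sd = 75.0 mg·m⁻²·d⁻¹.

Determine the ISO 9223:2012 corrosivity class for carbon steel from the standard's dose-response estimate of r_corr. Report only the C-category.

carbon steel: f(T) = -0.054·(T−10) [T>10 °C] = -0.0972
  Pd branch = 1.77·Pd^0.52·e^(0.02·RH+f) = 47.27 μm/a
  Cl⁻ term: 0.102·75.0^0.62·exp(0.033·63+0.04·11.8) = 19.01
  sum: 47.27 + 19.01 → r_corr = 66.28 μm/a
66.3 μm/a falls in (50, 80] for carbon steel → category C4

C4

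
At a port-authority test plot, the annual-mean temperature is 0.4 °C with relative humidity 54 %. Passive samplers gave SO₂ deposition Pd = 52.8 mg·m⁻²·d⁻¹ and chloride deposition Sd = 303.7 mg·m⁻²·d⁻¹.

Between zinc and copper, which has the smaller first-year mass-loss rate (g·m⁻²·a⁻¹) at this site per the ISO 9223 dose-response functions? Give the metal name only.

copper

zinc: T≤10 °C ⇒ hinge +0.038·(0.4−10) = -0.3648
  SO₂ term: 0.0129·52.8^0.44·exp(0.046·54-0.3648) = 0.615
  Sd branch = 0.0175·Sd^0.57·e^(0.008·RH+0.085·T) = 0.7251 μm/a
  r_corr = 0.615 + 0.7251 = 1.34 μm/a
  mass loss = 1.34 μm/a × 7.14 g/cm³ = 9.569 g·m⁻²·a⁻¹
copper: f(T) = +0.126·(T−10) [T≤10 °C] = -1.2096
  Pd branch = 0.0053·Pd^0.26·e^(0.059·RH+f) = 0.1073 μm/a
  Sd branch = 0.01025·Sd^0.27·e^(0.036·RH+0.049·T) = 0.3418 μm/a
  r_corr = 0.1073 + 0.3418 = 0.4491 μm/a
  mass loss = 0.4491 μm/a × 8.96 g/cm³ = 4.024 g·m⁻²·a⁻¹
Ordering by g·m⁻²·a⁻¹: zinc (9.57) > copper (4.02)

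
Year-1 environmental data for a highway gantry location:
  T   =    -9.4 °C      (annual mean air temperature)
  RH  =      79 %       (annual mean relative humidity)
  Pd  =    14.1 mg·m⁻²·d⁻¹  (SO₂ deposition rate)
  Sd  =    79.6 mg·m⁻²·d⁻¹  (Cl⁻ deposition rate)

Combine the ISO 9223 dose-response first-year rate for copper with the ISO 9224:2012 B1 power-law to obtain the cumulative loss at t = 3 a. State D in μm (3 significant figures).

D(3) = 0.955 μm

copper: f(T) = +0.126·(T−10) [T≤10 °C] = -2.4444
  SO₂ term: 0.0053·14.1^0.26·exp(0.059·79-2.4444) = 0.09677
  Sd branch = 0.01025·Sd^0.27·e^(0.036·RH+0.049·T) = 0.3623 μm/a
  sum: 0.09677 + 0.3623 → r_corr = 0.4591 μm/a
Long-term exponent b (ISO 9224 Table 2, B1) = 0.667
  D(3) = 0.4591 × 3^0.667 = 0.4591 × 2.081 = 0.9552 μm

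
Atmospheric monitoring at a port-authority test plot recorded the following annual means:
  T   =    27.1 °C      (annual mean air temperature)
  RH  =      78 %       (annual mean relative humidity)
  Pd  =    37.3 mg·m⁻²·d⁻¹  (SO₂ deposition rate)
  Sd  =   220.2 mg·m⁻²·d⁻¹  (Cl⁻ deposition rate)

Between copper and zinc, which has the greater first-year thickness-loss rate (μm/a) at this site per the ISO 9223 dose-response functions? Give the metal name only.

zinc

copper: temperature factor f = -0.080·(17.1) = -1.3680
  Pd branch = 0.0053·Pd^0.26·e^(0.059·RH+f) = 0.3447 μm/a
  Cl⁻ term: 0.01025·220.2^0.27·exp(0.036·78+0.049·27.1) = 2.751
  r_corr = 0.3447 + 2.751 = 3.096 μm/a
zinc: T>10 °C ⇒ hinge -0.071·(27.1−10) = -1.2141
  SO₂ term: 0.0129·37.3^0.44·exp(0.046·78-1.2141) = 0.6809
  Cl⁻ term: 0.0175·220.2^0.57·exp(0.008·78+0.085·27.1) = 7.077
  sum: 0.6809 + 7.077 → r_corr = 7.758 μm/a
Ordering by μm/a: zinc (7.76) > copper (3.1)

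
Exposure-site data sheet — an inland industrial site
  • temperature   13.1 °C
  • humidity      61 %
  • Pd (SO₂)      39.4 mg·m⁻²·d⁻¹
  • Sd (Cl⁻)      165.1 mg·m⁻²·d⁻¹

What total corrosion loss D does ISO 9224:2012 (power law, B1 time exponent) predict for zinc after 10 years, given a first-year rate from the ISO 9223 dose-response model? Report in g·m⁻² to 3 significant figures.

zinc: temperature factor f = -0.071·(3.1) = -0.2201
  Pd branch = 0.0129·Pd^0.44·e^(0.046·RH+f) = 0.8623 μm/a
  Cl⁻ term: 0.0175·165.1^0.57·exp(0.008·61+0.085·13.1) = 1.595
  sum: 0.8623 + 1.595 → r_corr = 2.457 μm/a
ISO 9224: D(t) = r_corr · t^b with b = 0.813 (zinc, B1)
  D(10) = 2.457 × 10^0.813 = 2.457 × 6.501 = 15.97 μm
  Mass loss = 15.97 μm × 7.14 g/cm³ = 114.1 g·m⁻²

D(10) = 114 g·m⁻²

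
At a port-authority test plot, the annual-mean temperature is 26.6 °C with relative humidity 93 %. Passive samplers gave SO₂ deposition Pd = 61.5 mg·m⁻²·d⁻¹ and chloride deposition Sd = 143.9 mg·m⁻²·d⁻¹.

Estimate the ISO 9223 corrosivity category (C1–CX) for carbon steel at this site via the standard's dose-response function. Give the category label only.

carbon steel: T>10 °C ⇒ hinge -0.054·(26.6−10) = -0.8964
  SO₂ term: 1.77·61.5^0.52·exp(0.02·93-0.8964) = 39.51
  Sd branch = 0.102·Sd^0.62·e^(0.033·RH+0.04·T) = 138.5 μm/a
  sum: 39.51 + 138.5 → r_corr = 178 μm/a
178 μm/a falls in (80, 200] for carbon steel → category C5

C5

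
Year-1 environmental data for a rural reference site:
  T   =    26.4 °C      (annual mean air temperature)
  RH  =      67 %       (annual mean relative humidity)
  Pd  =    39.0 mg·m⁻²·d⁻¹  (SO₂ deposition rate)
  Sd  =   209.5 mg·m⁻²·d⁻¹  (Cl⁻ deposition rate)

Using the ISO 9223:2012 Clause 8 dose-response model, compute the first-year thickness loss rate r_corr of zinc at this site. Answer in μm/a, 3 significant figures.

zinc: f(T) = -0.071·(T−10) [T>10 °C] = -1.1644
  Pd branch = 0.0129·Pd^0.44·e^(0.046·RH+f) = 0.44 μm/a
  Cl⁻ term: 0.0175·209.5^0.57·exp(0.008·67+0.085·26.4) = 5.935
  sum: 0.44 + 5.935 → r_corr = 6.375 μm/a

r_corr = 6.38 μm/a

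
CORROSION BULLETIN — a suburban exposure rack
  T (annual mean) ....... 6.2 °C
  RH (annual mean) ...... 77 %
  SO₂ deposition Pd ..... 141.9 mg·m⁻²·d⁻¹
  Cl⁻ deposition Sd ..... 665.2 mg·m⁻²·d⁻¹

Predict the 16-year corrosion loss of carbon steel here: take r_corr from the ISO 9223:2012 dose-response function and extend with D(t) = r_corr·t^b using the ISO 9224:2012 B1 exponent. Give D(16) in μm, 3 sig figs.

carbon steel: T≤10 °C ⇒ hinge +0.150·(6.2−10) = -0.5700
  Pd branch = 1.77·Pd^0.52·e^(0.02·RH+f) = 61.41 μm/a
  Cl⁻ term: 0.102·665.2^0.62·exp(0.033·77+0.04·6.2) = 93.34
  sum: 61.41 + 93.34 → r_corr = 154.8 μm/a
Long-term exponent b (ISO 9224 Table 2, B1) = 0.523
  D(16) = 154.8 × 16^0.523 = 154.8 × 4.263 = 659.8 μm

D(16) = 660 μm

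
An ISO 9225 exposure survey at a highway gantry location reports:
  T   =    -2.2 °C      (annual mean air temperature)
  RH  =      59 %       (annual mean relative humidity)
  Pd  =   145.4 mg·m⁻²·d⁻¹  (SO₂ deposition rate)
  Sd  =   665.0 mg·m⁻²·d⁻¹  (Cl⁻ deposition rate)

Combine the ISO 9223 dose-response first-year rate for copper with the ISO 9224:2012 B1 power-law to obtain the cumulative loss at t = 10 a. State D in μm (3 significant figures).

D(10) = 2.70 μm

copper: f(T) = +0.126·(T−10) [T≤10 °C] = -1.5372
  Pd branch = 0.0053·Pd^0.26·e^(0.059·RH+f) = 0.1351 μm/a
  Cl⁻ term: 0.01025·665.0^0.27·exp(0.036·59+0.049·-2.2) = 0.4452
  r_corr = 0.1351 + 0.4452 = 0.5803 μm/a
Power-law: D(10) = r_corr · 10^0.667
  D(10) = 0.5803 × 10^0.667 = 0.5803 × 4.645 = 2.695 μm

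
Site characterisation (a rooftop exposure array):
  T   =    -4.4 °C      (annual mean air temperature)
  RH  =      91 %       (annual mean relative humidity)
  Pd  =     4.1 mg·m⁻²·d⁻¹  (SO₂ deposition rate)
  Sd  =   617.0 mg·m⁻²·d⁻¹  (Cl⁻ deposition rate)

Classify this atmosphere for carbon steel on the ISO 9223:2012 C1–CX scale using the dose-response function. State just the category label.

carbon steel: temperature factor f = +0.150·(-14.4) = -2.1600
  Pd branch = 1.77·Pd^0.52·e^(0.02·RH+f) = 2.624 μm/a
  Sd branch = 0.102·Sd^0.62·e^(0.033·RH+0.04·T) = 92.54 μm/a
  r_corr = 2.624 + 92.54 = 95.16 μm/a
95.2 μm/a falls in (80, 200] for carbon steel → category C5

C5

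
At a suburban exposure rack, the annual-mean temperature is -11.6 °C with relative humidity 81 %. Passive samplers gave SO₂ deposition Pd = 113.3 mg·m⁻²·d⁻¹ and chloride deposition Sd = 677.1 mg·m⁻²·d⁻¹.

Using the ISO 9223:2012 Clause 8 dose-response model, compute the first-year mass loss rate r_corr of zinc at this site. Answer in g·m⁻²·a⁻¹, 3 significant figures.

r_corr = 17.1 g·m⁻²·a⁻¹

zinc: temperature factor f = +0.038·(-21.6) = -0.8208
  Pd branch = 0.0129·Pd^0.44·e^(0.046·RH+f) = 1.889 μm/a
  Cl⁻ term: 0.0175·677.1^0.57·exp(0.008·81+0.085·-11.6) = 0.5125
  r_corr = 1.889 + 0.5125 = 2.401 μm/a
Convert to mass loss: 2.401 μm/a × 7.14 g/cm³ = 17.14 g·m⁻²·a⁻¹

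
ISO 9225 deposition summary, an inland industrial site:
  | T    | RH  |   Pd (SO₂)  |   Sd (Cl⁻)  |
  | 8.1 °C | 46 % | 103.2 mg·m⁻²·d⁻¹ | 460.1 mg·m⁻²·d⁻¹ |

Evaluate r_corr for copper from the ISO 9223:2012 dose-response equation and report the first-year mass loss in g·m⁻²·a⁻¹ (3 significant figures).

copper: temperature factor f = +0.126·(-1.9) = -0.2394
  sulphur-dioxide contribution → 0.2102 μm/a
  chloride contribution → 0.4181 μm/a
  ⇒ r_corr(copper) = 0.6282 μm/a
Convert to mass loss: 0.6282 μm/a × 8.96 g/cm³ = 5.629 g·m⁻²·a⁻¹

r_corr = 5.63 g·m⁻²·a⁻¹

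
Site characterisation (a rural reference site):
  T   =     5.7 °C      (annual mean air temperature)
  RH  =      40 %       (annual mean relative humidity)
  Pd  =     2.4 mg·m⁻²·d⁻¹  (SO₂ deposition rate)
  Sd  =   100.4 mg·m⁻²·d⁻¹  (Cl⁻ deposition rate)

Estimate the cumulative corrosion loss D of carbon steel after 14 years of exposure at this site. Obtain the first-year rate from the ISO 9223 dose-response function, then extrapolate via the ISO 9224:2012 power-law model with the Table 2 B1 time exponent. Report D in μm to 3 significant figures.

D(14) = 46.2 μm

carbon steel: T≤10 °C ⇒ hinge +0.150·(5.7−10) = -0.6450
  SO₂ term: 1.77·2.4^0.52·exp(0.02·40-0.6450) = 3.258
  Sd branch = 0.102·Sd^0.62·e^(0.033·RH+0.04·T) = 8.355 μm/a
  r_corr = 3.258 + 8.355 = 11.61 μm/a
Long-term exponent b (ISO 9224 Table 2, B1) = 0.523
  D(14) = 11.61 × 14^0.523 = 11.61 × 3.976 = 46.17 μm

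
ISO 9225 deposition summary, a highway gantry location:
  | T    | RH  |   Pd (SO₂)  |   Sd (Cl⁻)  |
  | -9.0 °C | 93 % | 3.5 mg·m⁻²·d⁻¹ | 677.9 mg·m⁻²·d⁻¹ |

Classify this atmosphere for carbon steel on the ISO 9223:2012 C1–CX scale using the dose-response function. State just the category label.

carbon steel: T≤10 °C ⇒ hinge +0.150·(-9.0−10) = -2.8500
  SO₂ term: 1.77·3.5^0.52·exp(0.02·93-2.8500) = 1.262
  Sd branch = 0.102·Sd^0.62·e^(0.033·RH+0.04·T) = 87.18 μm/a
  sum: 1.262 + 87.18 → r_corr = 88.44 μm/a
ISO 9223 Table 2 (carbon steel): 80 < 88.4 ≤ 200 μm/a ⇒ C5

C5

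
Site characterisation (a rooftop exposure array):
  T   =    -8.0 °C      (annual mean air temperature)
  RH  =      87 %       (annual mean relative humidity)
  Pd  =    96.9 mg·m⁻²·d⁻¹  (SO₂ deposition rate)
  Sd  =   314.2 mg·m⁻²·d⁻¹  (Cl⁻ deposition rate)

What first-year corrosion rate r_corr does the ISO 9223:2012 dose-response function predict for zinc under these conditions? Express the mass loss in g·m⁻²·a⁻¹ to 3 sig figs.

r_corr = 22.4 g·m⁻²·a⁻¹

zinc: f(T) = +0.038·(T−10) [T≤10 °C] = -0.6840
  SO₂ term: 0.0129·96.9^0.44·exp(0.046·87-0.6840) = 2.664
  Sd branch = 0.0175·Sd^0.57·e^(0.008·RH+0.085·T) = 0.4714 μm/a
  sum: 2.664 + 0.4714 → r_corr = 3.136 μm/a
Convert to mass loss: 3.136 μm/a × 7.14 g/cm³ = 22.39 g·m⁻²·a⁻¹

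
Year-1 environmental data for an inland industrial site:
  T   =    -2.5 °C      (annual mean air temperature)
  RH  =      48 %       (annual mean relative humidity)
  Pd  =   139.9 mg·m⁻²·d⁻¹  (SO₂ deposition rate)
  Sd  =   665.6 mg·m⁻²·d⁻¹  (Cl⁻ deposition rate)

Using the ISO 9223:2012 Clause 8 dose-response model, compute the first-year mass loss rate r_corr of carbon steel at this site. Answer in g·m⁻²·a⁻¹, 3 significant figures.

r_corr = 271 g·m⁻²·a⁻¹

carbon steel: f(T) = +0.150·(T−10) [T≤10 °C] = -1.8750
  Pd branch = 1.77·Pd^0.52·e^(0.02·RH+f) = 9.256 μm/a
  Cl⁻ term: 0.102·665.6^0.62·exp(0.033·48+0.04·-2.5) = 25.32
  sum: 9.256 + 25.32 → r_corr = 34.58 μm/a
Convert to mass loss: 34.58 μm/a × 7.85 g/cm³ = 271.4 g·m⁻²·a⁻¹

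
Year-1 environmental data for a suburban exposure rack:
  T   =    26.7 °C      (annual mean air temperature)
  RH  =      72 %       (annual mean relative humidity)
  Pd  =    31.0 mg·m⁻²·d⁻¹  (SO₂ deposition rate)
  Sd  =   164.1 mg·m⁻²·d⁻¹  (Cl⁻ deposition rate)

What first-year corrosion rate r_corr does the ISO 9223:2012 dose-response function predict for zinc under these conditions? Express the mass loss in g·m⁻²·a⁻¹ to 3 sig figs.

zinc: f(T) = -0.071·(T−10) [T>10 °C] = -1.1857
  SO₂ term: 0.0129·31.0^0.44·exp(0.046·72-1.1857) = 0.49
  Sd branch = 0.0175·Sd^0.57·e^(0.008·RH+0.085·T) = 5.514 μm/a
  r_corr = 0.49 + 5.514 = 6.004 μm/a
Convert to mass loss: 6.004 μm/a × 7.14 g/cm³ = 42.87 g·m⁻²·a⁻¹

r_corr = 42.9 g·m⁻²·a⁻¹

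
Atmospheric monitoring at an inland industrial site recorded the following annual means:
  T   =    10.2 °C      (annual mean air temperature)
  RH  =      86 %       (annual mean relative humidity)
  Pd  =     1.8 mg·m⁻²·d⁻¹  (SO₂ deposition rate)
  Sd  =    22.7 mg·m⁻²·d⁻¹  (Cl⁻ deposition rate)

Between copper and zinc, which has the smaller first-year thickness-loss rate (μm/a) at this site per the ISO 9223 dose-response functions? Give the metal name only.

copper: T>10 °C ⇒ hinge -0.080·(10.2−10) = -0.0160
  SO₂ term: 0.0053·1.8^0.26·exp(0.059·86-0.0160) = 0.9712
  Sd branch = 0.01025·Sd^0.27·e^(0.036·RH+0.049·T) = 0.8679 μm/a
  r_corr = 0.9712 + 0.8679 = 1.839 μm/a
zinc: temperature factor f = -0.071·(0.2) = -0.0142
  Pd branch = 0.0129·Pd^0.44·e^(0.046·RH+f) = 0.8606 μm/a
  Cl⁻ term: 0.0175·22.7^0.57·exp(0.008·86+0.085·10.2) = 0.4912
  r_corr = 0.8606 + 0.4912 = 1.352 μm/a
Ordering by μm/a: copper (1.84) > zinc (1.35)

zinc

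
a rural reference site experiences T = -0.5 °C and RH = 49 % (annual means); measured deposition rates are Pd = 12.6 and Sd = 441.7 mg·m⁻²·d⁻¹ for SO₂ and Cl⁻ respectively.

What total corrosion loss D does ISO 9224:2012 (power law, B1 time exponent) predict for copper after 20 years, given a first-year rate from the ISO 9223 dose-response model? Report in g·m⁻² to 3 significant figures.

copper: T≤10 °C ⇒ hinge +0.126·(-0.5−10) = -1.3230
  Pd branch = 0.0053·Pd^0.26·e^(0.059·RH+f) = 0.04913 μm/a
  Sd branch = 0.01025·Sd^0.27·e^(0.036·RH+0.049·T) = 0.3022 μm/a
  sum: 0.04913 + 0.3022 → r_corr = 0.3514 μm/a
Long-term exponent b (ISO 9224 Table 2, B1) = 0.667
  D(20) = 0.3514 × 20^0.667 = 0.3514 × 7.375 = 2.592 μm
  Mass loss = 2.592 μm × 8.96 g/cm³ = 23.22 g·m⁻²

D(20) = 23.2 g·m⁻²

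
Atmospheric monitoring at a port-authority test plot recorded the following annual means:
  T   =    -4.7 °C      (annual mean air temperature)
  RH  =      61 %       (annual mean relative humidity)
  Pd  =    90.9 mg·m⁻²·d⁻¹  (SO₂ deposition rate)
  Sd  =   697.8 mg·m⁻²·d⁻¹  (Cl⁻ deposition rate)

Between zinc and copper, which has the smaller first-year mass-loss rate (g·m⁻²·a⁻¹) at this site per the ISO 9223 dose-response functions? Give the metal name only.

zinc: T≤10 °C ⇒ hinge +0.038·(-4.7−10) = -0.5586
  sulphur-dioxide contribution → 0.888 μm/a
  chloride contribution → 0.7987 μm/a
  ⇒ r_corr(zinc) = 1.687 μm/a
  mass loss = 1.687 μm/a × 7.14 g/cm³ = 12.04 g·m⁻²·a⁻¹
copper: T≤10 °C ⇒ hinge +0.126·(-4.7−10) = -1.8522
  sulphur-dioxide contribution → 0.0982 μm/a
  chloride contribution → 0.4288 μm/a
  ⇒ r_corr(copper) = 0.527 μm/a
  mass loss = 0.527 μm/a × 8.96 g/cm³ = 4.722 g·m⁻²·a⁻¹
Ordering by g·m⁻²·a⁻¹: zinc (12) > copper (4.72)

copper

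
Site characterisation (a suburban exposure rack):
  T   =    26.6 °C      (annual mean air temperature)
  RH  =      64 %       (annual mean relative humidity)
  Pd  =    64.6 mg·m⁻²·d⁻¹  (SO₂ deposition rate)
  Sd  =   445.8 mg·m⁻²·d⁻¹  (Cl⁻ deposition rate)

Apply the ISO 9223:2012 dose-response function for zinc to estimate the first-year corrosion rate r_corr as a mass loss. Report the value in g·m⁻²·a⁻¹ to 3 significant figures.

zinc: T>10 °C ⇒ hinge -0.071·(26.6−10) = -1.1786
  sulphur-dioxide contribution → 0.4718 μm/a
  chloride contribution → 9.065 μm/a
  ⇒ r_corr(zinc) = 9.536 μm/a
Convert to mass loss: 9.536 μm/a × 7.14 g/cm³ = 68.09 g·m⁻²·a⁻¹

r_corr = 68.1 g·m⁻²·a⁻¹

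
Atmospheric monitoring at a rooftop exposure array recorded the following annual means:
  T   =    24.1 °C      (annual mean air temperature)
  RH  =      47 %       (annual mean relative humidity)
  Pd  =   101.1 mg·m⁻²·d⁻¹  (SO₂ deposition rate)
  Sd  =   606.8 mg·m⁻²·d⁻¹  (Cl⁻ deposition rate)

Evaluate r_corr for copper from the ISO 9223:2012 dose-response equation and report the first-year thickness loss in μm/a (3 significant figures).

copper: f(T) = -0.080·(T−10) [T>10 °C] = -1.1280
  SO₂ term: 0.0053·101.1^0.26·exp(0.059·47-1.1280) = 0.09119
  Cl⁻ term: 0.01025·606.8^0.27·exp(0.036·47+0.049·24.1) = 1.023
  r_corr = 0.09119 + 1.023 = 1.114 μm/a

r_corr = 1.11 μm/a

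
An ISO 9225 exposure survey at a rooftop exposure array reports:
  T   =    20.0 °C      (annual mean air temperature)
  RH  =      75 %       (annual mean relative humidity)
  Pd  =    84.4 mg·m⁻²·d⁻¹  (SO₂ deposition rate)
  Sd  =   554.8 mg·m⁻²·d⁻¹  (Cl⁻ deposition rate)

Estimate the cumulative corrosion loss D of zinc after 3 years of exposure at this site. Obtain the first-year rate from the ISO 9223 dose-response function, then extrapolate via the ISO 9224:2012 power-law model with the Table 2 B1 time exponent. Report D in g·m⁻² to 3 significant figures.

D(3) = 136 g·m⁻²

zinc: T>10 °C ⇒ hinge -0.071·(20.0−10) = -0.7100
  SO₂ term: 0.0129·84.4^0.44·exp(0.046·75-0.7100) = 1.407
  Sd branch = 0.0175·Sd^0.57·e^(0.008·RH+0.085·T) = 6.398 μm/a
  r_corr = 1.407 + 6.398 = 7.805 μm/a
Power-law: D(3) = r_corr · 3^0.813
  D(3) = 7.805 × 3^0.813 = 7.805 × 2.443 = 19.07 μm
  Mass loss = 19.07 μm × 7.14 g/cm³ = 136.1 g·m⁻²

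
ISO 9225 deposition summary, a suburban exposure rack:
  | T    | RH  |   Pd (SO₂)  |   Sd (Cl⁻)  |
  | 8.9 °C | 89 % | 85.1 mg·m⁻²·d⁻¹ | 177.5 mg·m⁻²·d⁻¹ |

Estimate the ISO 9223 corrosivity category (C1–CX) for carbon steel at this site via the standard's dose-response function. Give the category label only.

C5

carbon steel: T≤10 °C ⇒ hinge +0.150·(8.9−10) = -0.1650
  sulphur-dioxide contribution → 89.73 μm/a
  chloride contribution → 68.11 μm/a
  total first-year rate 157.8 μm/a
158 μm/a falls in (80, 200] for carbon steel → category C5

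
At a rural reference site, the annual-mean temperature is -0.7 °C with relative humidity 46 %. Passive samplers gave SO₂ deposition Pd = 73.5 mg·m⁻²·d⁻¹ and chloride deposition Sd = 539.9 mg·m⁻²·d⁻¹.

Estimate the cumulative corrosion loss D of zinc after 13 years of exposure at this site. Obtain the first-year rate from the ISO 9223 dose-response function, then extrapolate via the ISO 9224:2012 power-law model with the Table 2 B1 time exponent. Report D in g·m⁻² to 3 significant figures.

D(13) = 76.5 g·m⁻²

zinc: temperature factor f = +0.038·(-10.7) = -0.4066
  SO₂ term: 0.0129·73.5^0.44·exp(0.046·46-0.4066) = 0.4722
  Sd branch = 0.0175·Sd^0.57·e^(0.008·RH+0.085·T) = 0.8599 μm/a
  sum: 0.4722 + 0.8599 → r_corr = 1.332 μm/a
Power-law: D(13) = r_corr · 13^0.813
  D(13) = 1.332 × 13^0.813 = 1.332 × 8.047 = 10.72 μm
  Mass loss = 10.72 μm × 7.14 g/cm³ = 76.54 g·m⁻²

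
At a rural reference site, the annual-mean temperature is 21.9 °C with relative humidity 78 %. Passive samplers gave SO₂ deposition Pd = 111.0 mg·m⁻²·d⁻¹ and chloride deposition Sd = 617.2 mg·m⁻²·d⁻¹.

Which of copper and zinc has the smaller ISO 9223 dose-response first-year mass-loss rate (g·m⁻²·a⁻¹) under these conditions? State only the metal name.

copper

copper: f(T) = -0.080·(T−10) [T>10 °C] = -0.9520
  SO₂ term: 0.0053·111.0^0.26·exp(0.059·78-0.9520) = 0.6938
  Cl⁻ term: 0.01025·617.2^0.27·exp(0.036·78+0.049·21.9) = 2.816
  r_corr = 0.6938 + 2.816 = 3.51 μm/a
  mass loss = 3.51 μm/a × 8.96 g/cm³ = 31.45 g·m⁻²·a⁻¹
zinc: f(T) = -0.071·(T−10) [T>10 °C] = -0.8449
  Pd branch = 0.0129·Pd^0.44·e^(0.046·RH+f) = 1.592 μm/a
  Cl⁻ term: 0.0175·617.2^0.57·exp(0.008·78+0.085·21.9) = 8.185
  r_corr = 1.592 + 8.185 = 9.777 μm/a
  mass loss = 9.777 μm/a × 7.14 g/cm³ = 69.81 g·m⁻²·a⁻¹
Ordering by g·m⁻²·a⁻¹: zinc (69.8) > copper (31.5)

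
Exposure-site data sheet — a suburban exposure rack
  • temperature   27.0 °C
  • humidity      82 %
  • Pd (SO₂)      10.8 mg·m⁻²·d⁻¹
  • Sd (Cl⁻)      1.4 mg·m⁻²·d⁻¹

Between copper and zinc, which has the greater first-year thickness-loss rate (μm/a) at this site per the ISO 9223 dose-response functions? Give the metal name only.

copper: T>10 °C ⇒ hinge -0.080·(27.0−10) = -1.3600
  sulphur-dioxide contribution → 0.3187 μm/a
  chloride contribution → 0.8068 μm/a
  ⇒ r_corr(copper) = 1.126 μm/a
zinc: f(T) = -0.071·(T−10) [T>10 °C] = -1.2070
  sulphur-dioxide contribution → 0.4778 μm/a
  chloride contribution → 0.4054 μm/a
  ⇒ r_corr(zinc) = 0.8833 μm/a
Ordering by μm/a: copper (1.13) > zinc (0.883)

copper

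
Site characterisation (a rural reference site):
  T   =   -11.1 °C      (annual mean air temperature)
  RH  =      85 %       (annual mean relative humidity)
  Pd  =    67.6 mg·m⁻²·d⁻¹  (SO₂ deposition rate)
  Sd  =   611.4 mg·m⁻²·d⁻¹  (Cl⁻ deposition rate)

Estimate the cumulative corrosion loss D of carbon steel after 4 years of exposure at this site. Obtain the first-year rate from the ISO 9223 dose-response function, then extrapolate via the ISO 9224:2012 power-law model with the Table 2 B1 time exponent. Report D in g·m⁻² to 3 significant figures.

carbon steel: f(T) = +0.150·(T−10) [T≤10 °C] = -3.1650
  sulphur-dioxide contribution → 3.659 μm/a
  chloride contribution → 57.74 μm/a
  total first-year rate 61.4 μm/a
ISO 9224: D(t) = r_corr · t^b with b = 0.523 (carbon steel, B1)
  D(4) = 61.4 × 4^0.523 = 61.4 × 2.065 = 126.8 μm
  Mass loss = 126.8 μm × 7.85 g/cm³ = 995.2 g·m⁻²

D(4) = 995 g·m⁻²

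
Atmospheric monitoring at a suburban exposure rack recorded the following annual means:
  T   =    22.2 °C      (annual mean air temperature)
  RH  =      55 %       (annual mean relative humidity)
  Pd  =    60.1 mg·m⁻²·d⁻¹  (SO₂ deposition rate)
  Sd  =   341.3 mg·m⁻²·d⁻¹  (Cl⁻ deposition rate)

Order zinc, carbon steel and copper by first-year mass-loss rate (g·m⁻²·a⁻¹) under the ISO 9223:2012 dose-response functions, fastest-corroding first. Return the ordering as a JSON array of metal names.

["carbon steel", "zinc", "copper"]

zinc: T>10 °C ⇒ hinge -0.071·(22.2−10) = -0.8662
  Pd branch = 0.0129·Pd^0.44·e^(0.046·RH+f) = 0.4129 μm/a
  Cl⁻ term: 0.0175·341.3^0.57·exp(0.008·55+0.085·22.2) = 4.983
  r_corr = 0.4129 + 4.983 = 5.396 μm/a
  mass loss = 5.396 μm/a × 7.14 g/cm³ = 38.53 g·m⁻²·a⁻¹
carbon steel: f(T) = -0.054·(T−10) [T>10 °C] = -0.6588
  SO₂ term: 1.77·60.1^0.52·exp(0.02·55-0.6588) = 23.15
  Cl⁻ term: 0.102·341.3^0.62·exp(0.033·55+0.04·22.2) = 56.63
  r_corr = 23.15 + 56.63 = 79.78 μm/a
  mass loss = 79.78 μm/a × 7.85 g/cm³ = 626.3 g·m⁻²·a⁻¹
copper: f(T) = -0.080·(T−10) [T>10 °C] = -0.9760
  Pd branch = 0.0053·Pd^0.26·e^(0.059·RH+f) = 0.1487 μm/a
  Cl⁻ term: 0.01025·341.3^0.27·exp(0.036·55+0.049·22.2) = 1.064
  r_corr = 0.1487 + 1.064 = 1.213 μm/a
  mass loss = 1.213 μm/a × 8.96 g/cm³ = 10.87 g·m⁻²·a⁻¹
Ordering by g·m⁻²·a⁻¹: carbon steel (626) > zinc (38.5) > copper (10.9)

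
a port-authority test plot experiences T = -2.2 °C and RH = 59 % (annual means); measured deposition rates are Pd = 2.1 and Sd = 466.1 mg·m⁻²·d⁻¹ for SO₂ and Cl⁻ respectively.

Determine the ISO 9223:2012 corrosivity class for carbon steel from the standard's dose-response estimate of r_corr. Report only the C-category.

C3

carbon steel: T≤10 °C ⇒ hinge +0.150·(-2.2−10) = -1.8300
  sulphur-dioxide contribution → 1.359 μm/a
  chloride contribution → 29.54 μm/a
  total first-year rate 30.9 μm/a
ISO 9223 Table 2 (carbon steel): 25 < 30.9 ≤ 50 μm/a ⇒ C3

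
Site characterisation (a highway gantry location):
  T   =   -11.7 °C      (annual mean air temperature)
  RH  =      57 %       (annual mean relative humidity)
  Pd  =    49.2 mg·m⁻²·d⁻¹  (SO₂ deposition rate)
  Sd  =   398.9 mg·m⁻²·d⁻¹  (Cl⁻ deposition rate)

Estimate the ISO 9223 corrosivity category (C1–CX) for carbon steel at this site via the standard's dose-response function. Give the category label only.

C2

carbon steel: temperature factor f = +0.150·(-21.7) = -3.2550
  Pd branch = 1.77·Pd^0.52·e^(0.02·RH+f) = 1.619 μm/a
  Cl⁻ term: 0.102·398.9^0.62·exp(0.033·57+0.04·-11.7) = 17.17
  r_corr = 1.619 + 17.17 = 18.79 μm/a
Category bounds: 1.3…25 μm/a bracket r_corr ⇒ C2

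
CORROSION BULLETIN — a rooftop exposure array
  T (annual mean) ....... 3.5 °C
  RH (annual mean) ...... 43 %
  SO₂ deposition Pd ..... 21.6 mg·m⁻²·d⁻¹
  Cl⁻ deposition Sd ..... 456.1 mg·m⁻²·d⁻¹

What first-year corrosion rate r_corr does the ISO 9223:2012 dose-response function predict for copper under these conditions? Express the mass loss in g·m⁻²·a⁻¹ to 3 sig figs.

copper: f(T) = +0.126·(T−10) [T≤10 °C] = -0.8190
  SO₂ term: 0.0053·21.6^0.26·exp(0.059·43-0.8190) = 0.06567
  Cl⁻ term: 0.01025·456.1^0.27·exp(0.036·43+0.049·3.5) = 0.2988
  sum: 0.06567 + 0.2988 → r_corr = 0.3645 μm/a
Convert to mass loss: 0.3645 μm/a × 8.96 g/cm³ = 3.266 g·m⁻²·a⁻¹

r_corr = 3.27 g·m⁻²·a⁻¹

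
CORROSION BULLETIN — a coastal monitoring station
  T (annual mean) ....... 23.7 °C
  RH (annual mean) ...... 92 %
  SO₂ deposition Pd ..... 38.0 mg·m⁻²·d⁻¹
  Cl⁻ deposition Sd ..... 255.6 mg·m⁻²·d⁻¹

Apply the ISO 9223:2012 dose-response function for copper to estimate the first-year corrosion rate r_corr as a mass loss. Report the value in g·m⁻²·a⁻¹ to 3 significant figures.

r_corr = 45.3 g·m⁻²·a⁻¹

copper: temperature factor f = -0.080·(13.7) = -1.0960
  SO₂ term: 0.0053·38.0^0.26·exp(0.059·92-1.0960) = 1.038
  Sd branch = 0.01025·Sd^0.27·e^(0.036·RH+0.049·T) = 4.013 μm/a
  sum: 1.038 + 4.013 → r_corr = 5.052 μm/a
Convert to mass loss: 5.052 μm/a × 8.96 g/cm³ = 45.26 g·m⁻²·a⁻¹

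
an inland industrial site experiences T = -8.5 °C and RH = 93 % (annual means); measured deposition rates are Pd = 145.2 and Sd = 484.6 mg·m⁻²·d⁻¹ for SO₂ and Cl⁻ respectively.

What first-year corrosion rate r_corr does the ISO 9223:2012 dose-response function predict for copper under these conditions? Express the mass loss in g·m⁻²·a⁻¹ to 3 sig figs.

copper: temperature factor f = +0.126·(-18.5) = -2.3310
  SO₂ term: 0.0053·145.2^0.26·exp(0.059·93-2.3310) = 0.454
  Cl⁻ term: 0.01025·484.6^0.27·exp(0.036·93+0.049·-8.5) = 1.021
  r_corr = 0.454 + 1.021 = 1.475 μm/a
Convert to mass loss: 1.475 μm/a × 8.96 g/cm³ = 13.21 g·m⁻²·a⁻¹

r_corr = 13.2 g·m⁻²·a⁻¹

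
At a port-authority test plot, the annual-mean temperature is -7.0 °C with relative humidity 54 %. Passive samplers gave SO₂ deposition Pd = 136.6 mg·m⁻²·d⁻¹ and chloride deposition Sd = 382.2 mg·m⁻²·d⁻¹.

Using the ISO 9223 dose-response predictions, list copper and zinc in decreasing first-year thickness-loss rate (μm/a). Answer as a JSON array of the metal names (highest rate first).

copper: temperature factor f = +0.126·(-17.0) = -2.1420
  SO₂ term: 0.0053·136.6^0.26·exp(0.059·54-2.1420) = 0.05406
  Sd branch = 0.01025·Sd^0.27·e^(0.036·RH+0.049·T) = 0.2531 μm/a
  sum: 0.05406 + 0.2531 → r_corr = 0.3071 μm/a
zinc: T≤10 °C ⇒ hinge +0.038·(-7.0−10) = -0.6460
  SO₂ term: 0.0129·136.6^0.44·exp(0.046·54-0.6460) = 0.7054
  Sd branch = 0.0175·Sd^0.57·e^(0.008·RH+0.085·T) = 0.4407 μm/a
  r_corr = 0.7054 + 0.4407 = 1.146 μm/a
Ordering by μm/a: zinc (1.15) > copper (0.307)

["zinc", "copper"]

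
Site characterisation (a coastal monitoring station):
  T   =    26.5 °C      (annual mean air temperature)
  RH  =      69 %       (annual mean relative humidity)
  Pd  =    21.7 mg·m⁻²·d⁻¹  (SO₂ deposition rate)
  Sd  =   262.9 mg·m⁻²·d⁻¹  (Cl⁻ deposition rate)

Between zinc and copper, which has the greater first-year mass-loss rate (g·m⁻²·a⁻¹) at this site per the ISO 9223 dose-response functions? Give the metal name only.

zinc

zinc: T>10 °C ⇒ hinge -0.071·(26.5−10) = -1.1715
  Pd branch = 0.0129·Pd^0.44·e^(0.046·RH+f) = 0.3701 μm/a
  Sd branch = 0.0175·Sd^0.57·e^(0.008·RH+0.085·T) = 6.923 μm/a
  sum: 0.3701 + 6.923 → r_corr = 7.293 μm/a
  mass loss = 7.293 μm/a × 7.14 g/cm³ = 52.07 g·m⁻²·a⁻¹
copper: temperature factor f = -0.080·(16.5) = -1.3200
  SO₂ term: 0.0053·21.7^0.26·exp(0.059·69-1.3200) = 0.1847
  Cl⁻ term: 0.01025·262.9^0.27·exp(0.036·69+0.049·26.5) = 2.027
  r_corr = 0.1847 + 2.027 = 2.211 μm/a
  mass loss = 2.211 μm/a × 8.96 g/cm³ = 19.81 g·m⁻²·a⁻¹
Ordering by g·m⁻²·a⁻¹: zinc (52.1) > copper (19.8)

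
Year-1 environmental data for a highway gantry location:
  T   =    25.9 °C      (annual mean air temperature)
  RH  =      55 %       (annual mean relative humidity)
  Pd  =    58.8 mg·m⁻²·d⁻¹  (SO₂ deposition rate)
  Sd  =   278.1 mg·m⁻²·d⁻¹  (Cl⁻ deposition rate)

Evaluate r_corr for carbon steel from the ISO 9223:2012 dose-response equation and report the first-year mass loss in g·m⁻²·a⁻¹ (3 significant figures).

r_corr = 601 g·m⁻²·a⁻¹

carbon steel: T>10 °C ⇒ hinge -0.054·(25.9−10) = -0.8586
  sulphur-dioxide contribution → 18.75 μm/a
  chloride contribution → 57.83 μm/a
  total first-year rate 76.58 μm/a
Convert to mass loss: 76.58 μm/a × 7.85 g/cm³ = 601.1 g·m⁻²·a⁻¹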